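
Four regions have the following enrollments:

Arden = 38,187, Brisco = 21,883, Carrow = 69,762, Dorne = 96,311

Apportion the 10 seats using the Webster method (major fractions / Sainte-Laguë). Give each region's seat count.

Arden=2; Brisco=1; Carrow=3; Dorne=4

Standard divisor 226143/10 ≈ 22614.3; standard quotas: Arden 1.689, Brisco 0.968, Carrow 3.085, Dorne 4.259.
Rounding to the nearest integer gives Arden 2, Brisco 1, Carrow 3, Dorne 4 — total 10, matching the house size, so no adjustment is needed.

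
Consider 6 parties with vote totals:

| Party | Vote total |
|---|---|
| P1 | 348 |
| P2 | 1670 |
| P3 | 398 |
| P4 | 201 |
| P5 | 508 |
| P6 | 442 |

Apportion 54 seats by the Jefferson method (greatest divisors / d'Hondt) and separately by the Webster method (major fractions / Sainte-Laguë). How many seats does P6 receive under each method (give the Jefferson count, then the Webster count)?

6 and 7

Jefferson: P1 5, P2 26, P3 6, P4 3, P5 8, P6 6.
Webster: P1 5, P2 25, P3 6, P4 3, P5 8, P6 7.
P6 gets 6 under Jefferson and 7 under Webster.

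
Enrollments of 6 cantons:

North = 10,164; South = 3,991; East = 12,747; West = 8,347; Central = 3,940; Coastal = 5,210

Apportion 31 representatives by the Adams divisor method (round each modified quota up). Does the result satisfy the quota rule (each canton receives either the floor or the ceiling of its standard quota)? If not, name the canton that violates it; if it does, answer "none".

Standard quotas: North 7.097, South 2.787, East 8.900, West 5.828, Central 2.751, Coastal 3.638.
Adams allocation: North 7, South 3, East 8, West 6, Central 3, Coastal 4.
Every allocation lies between the lower and upper quota.

none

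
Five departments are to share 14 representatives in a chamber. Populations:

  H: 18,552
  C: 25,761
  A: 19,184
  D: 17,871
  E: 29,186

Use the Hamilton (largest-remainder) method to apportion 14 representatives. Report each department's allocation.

The standard divisor is 110554/14 ≈ 7896.714.
Standard quotas: H 2.3493, C 3.2622, A 2.4294, D 2.2631, E 3.6960.
Lower quotas: H 2, C 3, A 2, D 2, E 3 (sum 12, leaving 2 seats).
Remainders in descending order: E 0.6960, A 0.4294, H 0.3493, D 0.2631, C 0.2622.
The surplus seats go to E, A.

H 2, C 3, A 3, D 2, E 4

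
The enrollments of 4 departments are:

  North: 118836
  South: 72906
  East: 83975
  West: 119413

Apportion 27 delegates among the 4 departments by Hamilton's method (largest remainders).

North=8; South=5; East=6; West=8

Standard divisor: 395130 ÷ 27 ≈ 14634.444.
Standard quotas: North 8.1203, South 4.9818, East 5.7382, West 8.1597.
Lower quotas: North 8, South 4, East 5, West 8 (sum 25, leaving 2 seats).
Remainders in descending order: South 0.9818, East 0.7382, West 0.1597, North 0.1203.
The surplus seats go to South, East.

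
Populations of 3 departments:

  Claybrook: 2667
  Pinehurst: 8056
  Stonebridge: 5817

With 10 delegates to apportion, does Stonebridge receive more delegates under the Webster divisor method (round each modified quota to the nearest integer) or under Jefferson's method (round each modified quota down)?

Webster: Claybrook 2, Pinehurst 5, Stonebridge 3.
Jefferson: Claybrook 1, Pinehurst 5, Stonebridge 4.
Stonebridge gets 3 under Webster and 4 under Jefferson.

Jefferson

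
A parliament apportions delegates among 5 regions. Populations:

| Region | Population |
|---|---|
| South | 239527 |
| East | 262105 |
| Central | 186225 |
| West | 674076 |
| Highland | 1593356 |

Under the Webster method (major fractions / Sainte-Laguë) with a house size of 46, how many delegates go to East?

4

Standard divisor 2955289/46 ≈ 64245.413; standard quotas: South 3.728, East 4.080, Central 2.899, West 10.492, Highland 24.801.
Rounding to the nearest integer gives South 4, East 4, Central 3, West 10, Highland 25 — total 46, matching the house size, so no adjustment is needed.
East receives 4.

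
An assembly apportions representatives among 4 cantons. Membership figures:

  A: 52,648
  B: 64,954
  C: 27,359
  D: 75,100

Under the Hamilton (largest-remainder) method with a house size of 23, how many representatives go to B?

Total 220061; standard divisor 220061/23 ≈ 9567.87.
Standard quotas: A 5.5026, B 6.7888, C 2.8595, D 7.8492.
Lower quotas: A 5, B 6, C 2, D 7 (sum 20, leaving 3 seats).
Remainders in descending order: C 0.8595, D 0.8492, B 0.7888, A 0.5026.
The surplus seats go to C, D, B.
B receives 7.

7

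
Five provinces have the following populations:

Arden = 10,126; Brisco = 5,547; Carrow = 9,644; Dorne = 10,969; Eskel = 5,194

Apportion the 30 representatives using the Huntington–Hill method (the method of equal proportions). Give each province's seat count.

Arden 7, Brisco 4, Carrow 7, Dorne 8, Eskel 4

With divisor 1409: modified quotas Arden 7.187, Brisco 3.937, Carrow 6.845, Dorne 7.785, Eskel 3.686.
Geometric-mean thresholds: Arden √(7·8)=7.483, Brisco √(3·4)=3.464, Carrow √(6·7)=6.481, Dorne √(7·8)=7.483, Eskel √(3·4)=3.464.
Each quota rounded against its threshold gives Arden 7, Brisco 4, Carrow 7, Dorne 8, Eskel 4 (total 30).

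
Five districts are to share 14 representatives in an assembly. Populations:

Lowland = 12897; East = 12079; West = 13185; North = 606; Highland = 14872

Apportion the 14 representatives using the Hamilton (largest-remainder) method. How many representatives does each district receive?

Total 53639; standard divisor 53639/14 ≈ 3831.357.
Standard quotas: Lowland 3.3662, East 3.1527, West 3.4413, North 0.1582, Highland 3.8817.
Lower quotas: Lowland 3, East 3, West 3, North 0, Highland 3 (sum 12, leaving 2 seats).
Remainders in descending order: Highland 0.8817, West 0.4413, Lowland 0.3662, North 0.1582, East 0.1527.
The surplus seats go to Highland, West.

Lowland 3; East 3; West 4; North 0; Highland 4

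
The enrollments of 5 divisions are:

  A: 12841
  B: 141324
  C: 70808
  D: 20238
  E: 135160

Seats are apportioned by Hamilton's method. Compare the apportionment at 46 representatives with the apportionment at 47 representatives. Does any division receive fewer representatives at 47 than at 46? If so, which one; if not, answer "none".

none

At 46 seats: A 2, B 17, C 9, D 2, E 16.
At 47 seats: A 2, B 17, C 9, D 2, E 17.
No division's allocation decreased.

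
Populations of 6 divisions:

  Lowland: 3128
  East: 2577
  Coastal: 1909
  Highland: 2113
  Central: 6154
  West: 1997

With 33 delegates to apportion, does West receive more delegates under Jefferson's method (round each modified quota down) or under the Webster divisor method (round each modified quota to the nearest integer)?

Jefferson: Lowland 6, East 5, Coastal 3, Highland 4, Central 12, West 3.
Webster: Lowland 6, East 5, Coastal 3, Highland 4, Central 11, West 4.
West gets 3 under Jefferson and 4 under Webster.

Webster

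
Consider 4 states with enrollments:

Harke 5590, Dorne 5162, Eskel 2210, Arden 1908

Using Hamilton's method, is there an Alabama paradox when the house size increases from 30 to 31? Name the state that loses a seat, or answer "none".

Eskel

At 30 seats: Harke 11, Dorne 10, Eskel 5, Arden 4.
At 31 seats: Harke 12, Dorne 11, Eskel 4, Arden 4.
Eskel drops from 5 to 4.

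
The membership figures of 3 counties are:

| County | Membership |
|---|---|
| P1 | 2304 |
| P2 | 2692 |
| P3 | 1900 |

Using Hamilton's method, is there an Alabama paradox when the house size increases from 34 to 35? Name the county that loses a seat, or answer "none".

P3

At 34 seats: P1 11, P2 13, P3 10.
At 35 seats: P1 12, P2 14, P3 9.
P3 drops from 10 to 9.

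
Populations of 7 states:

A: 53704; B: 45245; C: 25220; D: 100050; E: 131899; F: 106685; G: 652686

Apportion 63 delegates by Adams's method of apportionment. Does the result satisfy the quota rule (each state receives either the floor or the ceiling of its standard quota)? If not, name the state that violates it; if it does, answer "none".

G

Standard quotas: A 3.033, B 2.555, C 1.424, D 5.651, E 7.449, F 6.025, G 36.862.
Adams allocation: A 3, B 3, C 2, D 6, E 8, F 6, G 35.
G has quota 36.862 (lower 36, upper 37) but receives 35 — outside the quota interval.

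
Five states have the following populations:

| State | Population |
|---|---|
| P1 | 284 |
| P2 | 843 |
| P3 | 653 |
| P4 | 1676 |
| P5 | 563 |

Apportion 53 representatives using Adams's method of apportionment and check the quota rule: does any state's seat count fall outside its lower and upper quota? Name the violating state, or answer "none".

Standard quotas: P1 3.745, P2 11.117, P3 8.611, P4 22.102, P5 7.424.
Adams allocation: P1 4, P2 11, P3 9, P4 21, P5 8.
P4 has quota 22.102 (lower 22, upper 23) but receives 21 — outside the quota interval.

P4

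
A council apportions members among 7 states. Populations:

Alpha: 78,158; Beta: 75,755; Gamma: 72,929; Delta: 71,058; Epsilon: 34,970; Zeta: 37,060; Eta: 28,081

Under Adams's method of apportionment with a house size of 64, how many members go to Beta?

12

Standard divisor 398011/64 ≈ 6218.922; standard quotas: Alpha 12.568, Beta 12.181, Gamma 11.727, Delta 11.426, Epsilon 5.623, Zeta 5.959, Eta 4.515.
Rounding up gives 13, 13, 12, 12, 6, 6, 5 = 67 seats, so the divisor must be adjusted.
With modified divisor 6600: modified quotas Alpha 11.842, Beta 11.478, Gamma 11.050, Delta 10.766, Epsilon 5.298, Zeta 5.615, Eta 4.255.
Rounding up: Alpha 12, Beta 12, Gamma 12, Delta 11, Epsilon 6, Zeta 6, Eta 5 (total 64).
Beta receives 12.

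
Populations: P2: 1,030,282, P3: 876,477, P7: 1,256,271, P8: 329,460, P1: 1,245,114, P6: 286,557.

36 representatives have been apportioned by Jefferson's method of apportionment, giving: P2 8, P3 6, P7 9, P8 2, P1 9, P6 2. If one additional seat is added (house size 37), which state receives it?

P7

Priority for the next seat is population ÷ (current seats + 1).
Priorities: P2 114475.778, P3 125211.000, P7 125627.100, P8 109820.000, P1 124511.400, P6 95519.000.
Highest priority: P7.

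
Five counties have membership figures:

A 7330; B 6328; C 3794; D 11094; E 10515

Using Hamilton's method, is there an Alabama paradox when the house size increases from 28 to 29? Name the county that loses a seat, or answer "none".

At 28 seats: A 5, B 4, C 3, D 8, E 8.
At 29 seats: A 5, B 5, C 3, D 8, E 8.
No county's allocation decreased.

none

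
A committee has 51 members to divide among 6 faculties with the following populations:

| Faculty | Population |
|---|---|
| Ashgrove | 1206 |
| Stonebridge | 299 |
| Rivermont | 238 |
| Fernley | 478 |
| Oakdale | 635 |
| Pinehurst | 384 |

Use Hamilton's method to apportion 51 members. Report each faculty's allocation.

The standard divisor is 3240/51 ≈ 63.529.
Standard quotas: Ashgrove 18.983, Stonebridge 4.706, Rivermont 3.746, Fernley 7.524, Oakdale 9.995, Pinehurst 6.044.
Lower quotas: Ashgrove 18, Stonebridge 4, Rivermont 3, Fernley 7, Oakdale 9, Pinehurst 6 (sum 47, leaving 4 seats).
Remainders in descending order: Oakdale 0.995, Ashgrove 0.983, Rivermont 0.746, Stonebridge 0.706, Fernley 0.524, Pinehurst 0.044.
The surplus seats go to Oakdale, Ashgrove, Rivermont, Stonebridge.

Ashgrove: 19, Stonebridge: 5, Rivermont: 4, Fernley: 7, Oakdale: 10, Pinehurst: 6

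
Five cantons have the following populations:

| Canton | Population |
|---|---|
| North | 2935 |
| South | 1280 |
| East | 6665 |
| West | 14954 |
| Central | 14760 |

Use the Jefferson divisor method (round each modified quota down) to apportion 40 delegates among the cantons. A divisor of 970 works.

North: 3, South: 1, East: 6, West: 15, Central: 15

With modified divisor 970: modified quotas North 3.026, South 1.320, East 6.871, West 15.416, Central 15.216.
Rounding down: North 3, South 1, East 6, West 15, Central 15 (total 40).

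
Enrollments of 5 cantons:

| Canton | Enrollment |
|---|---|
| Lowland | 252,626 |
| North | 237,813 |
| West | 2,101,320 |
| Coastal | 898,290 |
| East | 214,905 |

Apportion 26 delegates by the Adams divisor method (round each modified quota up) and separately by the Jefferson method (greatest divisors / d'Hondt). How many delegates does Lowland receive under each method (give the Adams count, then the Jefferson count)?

2 and 1

Adams: Lowland 2, North 2, West 14, Coastal 6, East 2.
Jefferson: Lowland 1, North 1, West 16, Coastal 7, East 1.
Lowland gets 2 under Adams and 1 under Jefferson.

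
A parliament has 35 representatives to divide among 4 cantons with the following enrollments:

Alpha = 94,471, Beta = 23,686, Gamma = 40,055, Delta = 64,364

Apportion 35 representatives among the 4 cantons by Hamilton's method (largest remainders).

Alpha: 15, Beta: 4, Gamma: 6, Delta: 10

Standard divisor: 222576 ÷ 35 ≈ 6359.314.
Standard quotas: Alpha 14.8555, Beta 3.7246, Gamma 6.2986, Delta 10.1212.
Lower quotas: Alpha 14, Beta 3, Gamma 6, Delta 10 (sum 33, leaving 2 seats).
Remainders in descending order: Alpha 0.8555, Beta 0.7246, Gamma 0.2986, Delta 0.1212.
Largest remainders: Alpha, Beta receive the extra seats.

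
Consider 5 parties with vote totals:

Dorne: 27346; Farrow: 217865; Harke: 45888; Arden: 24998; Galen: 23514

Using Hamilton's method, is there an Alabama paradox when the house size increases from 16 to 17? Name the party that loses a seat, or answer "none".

At 16 seats: Dorne 2, Farrow 10, Harke 2, Arden 1, Galen 1.
At 17 seats: Dorne 2, Farrow 11, Harke 2, Arden 1, Galen 1.
No party's allocation decreased.

none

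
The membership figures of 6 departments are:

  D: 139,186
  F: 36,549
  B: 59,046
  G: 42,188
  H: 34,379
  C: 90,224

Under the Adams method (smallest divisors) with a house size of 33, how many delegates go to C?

Standard divisor 401572/33 ≈ 12168.848; standard quotas: D 11.438, F 3.003, B 4.852, G 3.467, H 2.825, C 7.414.
Rounding up gives 12, 4, 5, 4, 3, 8 = 36 seats, so the divisor must be adjusted.
With modified divisor 13400: modified quotas D 10.387, F 2.728, B 4.406, G 3.148, H 2.566, C 6.733.
Rounding up: D 11, F 3, B 5, G 4, H 3, C 7 (total 33).
C receives 7.

7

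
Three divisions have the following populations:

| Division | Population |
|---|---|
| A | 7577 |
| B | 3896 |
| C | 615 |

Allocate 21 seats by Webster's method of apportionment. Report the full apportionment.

Standard divisor 12088/21 ≈ 575.619; standard quotas: A 13.163, B 6.768, C 1.068.
Rounding to the nearest integer gives A 13, B 7, C 1 — total 21, matching the house size, so no adjustment is needed.

A: 13; B: 7; C: 1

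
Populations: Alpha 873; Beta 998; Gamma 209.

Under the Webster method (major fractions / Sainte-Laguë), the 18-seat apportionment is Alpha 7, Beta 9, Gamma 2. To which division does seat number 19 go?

Priority for the next seat is population ÷ (current seats + 0.5).
Priorities: Alpha 116.400, Beta 105.053, Gamma 83.600.
Highest priority: Alpha.

Alpha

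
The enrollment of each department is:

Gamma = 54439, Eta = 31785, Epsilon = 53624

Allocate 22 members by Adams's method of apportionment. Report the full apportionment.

Standard divisor 139848/22 ≈ 6356.727; standard quotas: Gamma 8.564, Eta 5.000, Epsilon 8.436.
Rounding up gives 9, 6, 9 = 24 seats, so the divisor must be adjusted.
With modified divisor 6750: modified quotas Gamma 8.065, Eta 4.709, Epsilon 7.944.
Rounding up: Gamma 9, Eta 5, Epsilon 8 (total 22).

Gamma 9; Eta 5; Epsilon 8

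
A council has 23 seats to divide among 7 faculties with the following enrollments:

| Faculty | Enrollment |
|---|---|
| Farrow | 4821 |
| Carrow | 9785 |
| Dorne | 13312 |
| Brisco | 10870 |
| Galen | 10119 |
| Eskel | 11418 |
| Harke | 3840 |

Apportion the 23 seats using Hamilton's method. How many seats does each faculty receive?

Farrow=2; Carrow=3; Dorne=5; Brisco=4; Galen=4; Eskel=4; Harke=1

The standard divisor is 64165/23 ≈ 2789.783.
Standard quotas: Farrow 1.7281, Carrow 3.5074, Dorne 4.7717, Brisco 3.8964, Galen 3.6272, Eskel 4.0928, Harke 1.3765.
Lower quotas: Farrow 1, Carrow 3, Dorne 4, Brisco 3, Galen 3, Eskel 4, Harke 1 (sum 19, leaving 4 seats).
Remainders in descending order: Brisco 0.8964, Dorne 0.7717, Farrow 0.7281, Galen 0.6272, Carrow 0.5074, Harke 0.3765, Eskel 0.0928.
Largest remainders: Brisco, Dorne, Farrow, Galen receive the extra seats.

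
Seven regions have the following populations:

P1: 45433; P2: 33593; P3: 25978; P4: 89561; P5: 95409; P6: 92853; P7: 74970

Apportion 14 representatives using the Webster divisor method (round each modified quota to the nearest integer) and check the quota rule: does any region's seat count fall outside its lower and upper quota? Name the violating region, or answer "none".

Standard quotas: P1 1.389, P2 1.027, P3 0.794, P4 2.739, P5 2.918, P6 2.840, P7 2.293.
Webster allocation: P1 1, P2 1, P3 1, P4 3, P5 3, P6 3, P7 2.
Every allocation lies between the lower and upper quota.

none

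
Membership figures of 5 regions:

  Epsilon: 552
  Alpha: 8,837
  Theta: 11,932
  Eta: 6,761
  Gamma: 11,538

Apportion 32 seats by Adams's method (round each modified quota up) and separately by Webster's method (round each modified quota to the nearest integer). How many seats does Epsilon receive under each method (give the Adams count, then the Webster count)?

Adams: Epsilon 1, Alpha 7, Theta 9, Eta 6, Gamma 9.
Webster: Epsilon 0, Alpha 7, Theta 10, Eta 6, Gamma 9.
Epsilon gets 1 under Adams and 0 under Webster.

1 and 0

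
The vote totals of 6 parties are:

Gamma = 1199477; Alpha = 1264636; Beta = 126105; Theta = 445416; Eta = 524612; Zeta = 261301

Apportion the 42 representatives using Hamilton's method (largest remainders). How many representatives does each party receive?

The standard divisor is 3821547/42 ≈ 90989.214.
Standard quotas: Gamma 13.1826, Alpha 13.8987, Beta 1.3859, Theta 4.8953, Eta 5.7657, Zeta 2.8718.
Lower quotas: Gamma 13, Alpha 13, Beta 1, Theta 4, Eta 5, Zeta 2 (sum 38, leaving 4 seats).
Remainders in descending order: Alpha 0.8987, Theta 0.8953, Zeta 0.8718, Eta 0.7657, Beta 0.3859, Gamma 0.1826.
Largest remainders: Alpha, Theta, Zeta, Eta receive the extra seats.

Gamma 13, Alpha 14, Beta 1, Theta 5, Eta 6, Zeta 3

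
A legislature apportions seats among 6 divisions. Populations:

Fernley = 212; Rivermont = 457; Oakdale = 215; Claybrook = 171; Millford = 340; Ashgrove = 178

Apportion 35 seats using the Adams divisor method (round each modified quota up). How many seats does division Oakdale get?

5

Standard divisor 1573/35 ≈ 44.943; standard quotas: Fernley 4.717, Rivermont 10.168, Oakdale 4.784, Claybrook 3.805, Millford 7.565, Ashgrove 3.961.
Rounding up gives 5, 11, 5, 4, 8, 4 = 37 seats, so the divisor must be adjusted.
With modified divisor 50: modified quotas Fernley 4.240, Rivermont 9.140, Oakdale 4.300, Claybrook 3.420, Millford 6.800, Ashgrove 3.560.
Rounding up: Fernley 5, Rivermont 10, Oakdale 5, Claybrook 4, Millford 7, Ashgrove 4 (total 35).
Oakdale receives 5.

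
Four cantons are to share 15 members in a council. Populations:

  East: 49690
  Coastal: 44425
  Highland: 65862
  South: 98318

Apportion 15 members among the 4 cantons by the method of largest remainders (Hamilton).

The standard divisor is 258295/15 ≈ 17219.667.
Standard quotas: East 2.8857, Coastal 2.5799, Highland 3.8248, South 5.7096.
Lower quotas: East 2, Coastal 2, Highland 3, South 5 (sum 12, leaving 3 seats).
Remainders in descending order: East 0.8857, Highland 0.8248, South 0.7096, Coastal 0.5799.
The surplus seats go to East, Highland, South.

East 3, Coastal 2, Highland 4, South 6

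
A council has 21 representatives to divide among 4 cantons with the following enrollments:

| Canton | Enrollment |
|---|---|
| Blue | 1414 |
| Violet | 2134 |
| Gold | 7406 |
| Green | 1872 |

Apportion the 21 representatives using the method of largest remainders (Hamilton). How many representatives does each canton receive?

Blue: 2; Violet: 4; Gold: 12; Green: 3

Standard divisor: 12826 ÷ 21 ≈ 610.762.
Standard quotas: Blue 2.3151, Violet 3.4940, Gold 12.1258, Green 3.0650.
Lower quotas: Blue 2, Violet 3, Gold 12, Green 3 (sum 20, leaving 1 seat).
Remainders in descending order: Violet 0.4940, Blue 0.3151, Gold 0.1258, Green 0.0650.
Largest remainder: Violet receives the extra seat.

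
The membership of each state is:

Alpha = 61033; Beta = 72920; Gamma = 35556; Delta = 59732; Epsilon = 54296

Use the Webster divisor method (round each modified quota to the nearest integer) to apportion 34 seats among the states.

Alpha: 7; Beta: 9; Gamma: 4; Delta: 7; Epsilon: 7

Standard divisor 283537/34 ≈ 8339.324; standard quotas: Alpha 7.319, Beta 8.744, Gamma 4.264, Delta 7.163, Epsilon 6.511.
Rounding to the nearest integer gives Alpha 7, Beta 9, Gamma 4, Delta 7, Epsilon 7 — total 34, matching the house size, so no adjustment is needed.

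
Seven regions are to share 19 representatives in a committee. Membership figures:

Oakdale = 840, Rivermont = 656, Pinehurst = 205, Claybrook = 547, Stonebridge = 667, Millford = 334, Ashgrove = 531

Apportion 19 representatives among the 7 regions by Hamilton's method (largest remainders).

Oakdale: 4, Rivermont: 3, Pinehurst: 1, Claybrook: 3, Stonebridge: 3, Millford: 2, Ashgrove: 3

Standard divisor: 3780 ÷ 19 ≈ 198.947.
Standard quotas: Oakdale 4.222, Rivermont 3.297, Pinehurst 1.030, Claybrook 2.749, Stonebridge 3.353, Millford 1.679, Ashgrove 2.669.
Lower quotas: Oakdale 4, Rivermont 3, Pinehurst 1, Claybrook 2, Stonebridge 3, Millford 1, Ashgrove 2 (sum 16, leaving 3 seats).
Remainders in descending order: Claybrook 0.749, Millford 0.679, Ashgrove 0.669, Stonebridge 0.353, Rivermont 0.297, Oakdale 0.222, Pinehurst 0.030.
Largest remainders: Claybrook, Millford, Ashgrove receive the extra seats.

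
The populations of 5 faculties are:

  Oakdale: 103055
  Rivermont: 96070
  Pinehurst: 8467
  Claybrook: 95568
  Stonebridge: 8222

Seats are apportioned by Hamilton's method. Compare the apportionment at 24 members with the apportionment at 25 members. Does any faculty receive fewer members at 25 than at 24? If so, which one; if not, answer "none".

Stonebridge

At 24 seats: Oakdale 8, Rivermont 7, Pinehurst 1, Claybrook 7, Stonebridge 1.
At 25 seats: Oakdale 8, Rivermont 8, Pinehurst 1, Claybrook 8, Stonebridge 0.
Stonebridge drops from 1 to 0.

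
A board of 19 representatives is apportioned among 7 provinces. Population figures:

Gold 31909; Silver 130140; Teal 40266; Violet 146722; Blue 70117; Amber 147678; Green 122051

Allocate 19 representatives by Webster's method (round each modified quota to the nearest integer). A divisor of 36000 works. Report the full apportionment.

With modified divisor 36000: modified quotas Gold 0.886, Silver 3.615, Teal 1.119, Violet 4.076, Blue 1.948, Amber 4.102, Green 3.390.
Rounding to the nearest integer: Gold 1, Silver 4, Teal 1, Violet 4, Blue 2, Amber 4, Green 3 (total 19).

Gold: 1, Silver: 4, Teal: 1, Violet: 4, Blue: 2, Amber: 4, Green: 3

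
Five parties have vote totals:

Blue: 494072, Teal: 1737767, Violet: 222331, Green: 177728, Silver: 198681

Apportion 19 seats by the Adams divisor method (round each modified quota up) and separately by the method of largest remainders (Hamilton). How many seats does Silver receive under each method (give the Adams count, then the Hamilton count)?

2 and 1

Adams: Blue 3, Teal 10, Violet 2, Green 2, Silver 2.
Hamilton: Blue 3, Teal 12, Violet 2, Green 1, Silver 1.
Silver gets 2 under Adams and 1 under Hamilton.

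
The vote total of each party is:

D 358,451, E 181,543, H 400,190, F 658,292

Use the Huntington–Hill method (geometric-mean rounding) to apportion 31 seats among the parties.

D: 7; E: 3; H: 8; F: 13

With divisor 52556: modified quotas D 6.820, E 3.454, H 7.615, F 12.526.
Geometric-mean thresholds: D √(6·7)=6.481, E √(3·4)=3.464, H √(7·8)=7.483, F √(12·13)=12.490.
Each quota rounded against its threshold gives D 7, E 3, H 8, F 13 (total 31).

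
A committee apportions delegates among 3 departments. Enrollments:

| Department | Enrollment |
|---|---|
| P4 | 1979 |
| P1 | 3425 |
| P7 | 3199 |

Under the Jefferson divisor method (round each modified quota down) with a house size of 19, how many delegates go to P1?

Standard divisor 8603/19 ≈ 452.789; standard quotas: P4 4.371, P1 7.564, P7 7.065.
Rounding down gives 4, 7, 7 = 18 seats, so the divisor must be adjusted.
With modified divisor 410: modified quotas P4 4.827, P1 8.354, P7 7.802.
Rounding down: P4 4, P1 8, P7 7 (total 19).
P1 receives 8.

8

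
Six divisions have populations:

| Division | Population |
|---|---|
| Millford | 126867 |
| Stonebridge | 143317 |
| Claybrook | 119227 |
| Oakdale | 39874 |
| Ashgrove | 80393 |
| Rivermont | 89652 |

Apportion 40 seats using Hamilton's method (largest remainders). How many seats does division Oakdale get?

Total 599330; standard divisor 599330/40 ≈ 14983.25.
Standard quotas: Millford 8.4673, Stonebridge 9.5651, Claybrook 7.9574, Oakdale 2.6612, Ashgrove 5.3655, Rivermont 5.9835.
Lower quotas: Millford 8, Stonebridge 9, Claybrook 7, Oakdale 2, Ashgrove 5, Rivermont 5 (sum 36, leaving 4 seats).
Remainders in descending order: Rivermont 0.9835, Claybrook 0.9574, Oakdale 0.6612, Stonebridge 0.5651, Millford 0.4673, Ashgrove 0.3655.
Largest remainders: Rivermont, Claybrook, Oakdale, Stonebridge receive the extra seats.
Oakdale receives 3.

3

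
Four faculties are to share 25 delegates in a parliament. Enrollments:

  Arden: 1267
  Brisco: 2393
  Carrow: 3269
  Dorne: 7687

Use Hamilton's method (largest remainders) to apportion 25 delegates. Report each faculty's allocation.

Arden=2, Brisco=4, Carrow=6, Dorne=13

Standard divisor: 14616 ÷ 25 ≈ 584.64.
Standard quotas: Arden 2.1671, Brisco 4.0931, Carrow 5.5915, Dorne 13.1483.
Lower quotas: Arden 2, Brisco 4, Carrow 5, Dorne 13 (sum 24, leaving 1 seat).
Remainders in descending order: Carrow 0.5915, Arden 0.1671, Dorne 0.1483, Brisco 0.0931.
The surplus seat goes to Carrow.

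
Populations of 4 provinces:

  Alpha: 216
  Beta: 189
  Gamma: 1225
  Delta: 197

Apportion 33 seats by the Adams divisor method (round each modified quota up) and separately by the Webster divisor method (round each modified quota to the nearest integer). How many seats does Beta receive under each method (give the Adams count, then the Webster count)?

Adams: Alpha 4, Beta 4, Gamma 21, Delta 4.
Webster: Alpha 4, Beta 3, Gamma 22, Delta 4.
Beta gets 4 under Adams and 3 under Webster.

4 and 3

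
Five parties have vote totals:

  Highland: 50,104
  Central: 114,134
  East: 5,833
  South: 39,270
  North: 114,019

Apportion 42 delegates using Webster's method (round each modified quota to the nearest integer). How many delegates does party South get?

5

Standard divisor 323360/42 ≈ 7699.048; standard quotas: Highland 6.508, Central 14.824, East 0.758, South 5.101, North 14.809.
Rounding to the nearest integer gives 7, 15, 1, 5, 15 = 43 seats, so the divisor must be adjusted.
With modified divisor 7800: modified quotas Highland 6.424, Central 14.633, East 0.748, South 5.035, North 14.618.
Rounding to the nearest integer: Highland 6, Central 15, East 1, South 5, North 15 (total 42).
South receives 5.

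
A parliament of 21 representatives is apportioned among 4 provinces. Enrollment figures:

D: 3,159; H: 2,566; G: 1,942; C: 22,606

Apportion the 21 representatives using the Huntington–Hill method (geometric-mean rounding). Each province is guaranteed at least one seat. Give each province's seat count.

D: 2; H: 2; G: 1; C: 16

With divisor 1416: modified quotas D 2.231, H 1.812, G 1.371, C 15.965.
Geometric-mean thresholds: D √(2·3)=2.449, H √(1·2)=1.414, G √(1·2)=1.414, C √(15·16)=15.492.
Each quota rounded against its threshold gives D 2, H 2, G 1, C 16 (total 21).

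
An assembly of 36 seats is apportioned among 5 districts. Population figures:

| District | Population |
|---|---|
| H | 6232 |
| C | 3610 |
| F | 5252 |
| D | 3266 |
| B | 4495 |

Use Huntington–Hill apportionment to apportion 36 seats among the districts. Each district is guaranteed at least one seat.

H 10, C 6, F 8, D 5, B 7

With divisor 638: modified quotas H 9.768, C 5.658, F 8.232, D 5.119, B 7.045.
Geometric-mean thresholds: H √(9·10)=9.487, C √(5·6)=5.477, F √(8·9)=8.485, D √(5·6)=5.477, B √(7·8)=7.483.
Each quota rounded against its threshold gives H 10, C 6, F 8, D 5, B 7 (total 36).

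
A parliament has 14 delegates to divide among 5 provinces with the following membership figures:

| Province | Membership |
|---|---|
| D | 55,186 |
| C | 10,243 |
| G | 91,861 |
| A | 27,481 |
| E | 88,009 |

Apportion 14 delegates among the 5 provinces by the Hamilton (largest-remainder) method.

D: 3, C: 1, G: 5, A: 1, E: 4

Total 272780; standard divisor 272780/14 ≈ 19484.286.
Standard quotas: D 2.8323, C 0.5257, G 4.7146, A 1.4104, E 4.5169.
Lower quotas: D 2, C 0, G 4, A 1, E 4 (sum 11, leaving 3 seats).
Remainders in descending order: D 0.8323, G 0.7146, C 0.5257, E 0.5169, A 0.4104.
Largest remainders: D, G, C receive the extra seats.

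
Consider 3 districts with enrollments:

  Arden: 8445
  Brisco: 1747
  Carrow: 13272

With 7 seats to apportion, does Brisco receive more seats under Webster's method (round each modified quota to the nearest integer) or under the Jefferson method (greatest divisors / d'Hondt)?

Webster: Arden 2, Brisco 1, Carrow 4.
Jefferson: Arden 3, Brisco 0, Carrow 4.
Brisco gets 1 under Webster and 0 under Jefferson.

Webster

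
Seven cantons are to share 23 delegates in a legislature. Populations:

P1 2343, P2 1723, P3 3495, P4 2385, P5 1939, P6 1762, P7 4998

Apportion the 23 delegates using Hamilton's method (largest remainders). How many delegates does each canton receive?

P1=3, P2=2, P3=4, P4=3, P5=3, P6=2, P7=6

Standard divisor: 18645 ÷ 23 ≈ 810.652.
Standard quotas: P1 2.890, P2 2.125, P3 4.311, P4 2.942, P5 2.392, P6 2.174, P7 6.165.
Lower quotas: P1 2, P2 2, P3 4, P4 2, P5 2, P6 2, P7 6 (sum 20, leaving 3 seats).
Remainders in descending order: P4 0.942, P1 0.890, P5 0.392, P3 0.311, P6 0.174, P7 0.165, P2 0.125.
The surplus seats go to P4, P1, P5.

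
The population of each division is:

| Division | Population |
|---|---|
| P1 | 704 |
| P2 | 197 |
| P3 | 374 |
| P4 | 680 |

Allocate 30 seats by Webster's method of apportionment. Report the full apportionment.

Standard divisor 1955/30 ≈ 65.167; standard quotas: P1 10.803, P2 3.023, P3 5.739, P4 10.435.
Rounding to the nearest integer gives P1 11, P2 3, P3 6, P4 10 — total 30, matching the house size, so no adjustment is needed.

P1: 11, P2: 3, P3: 6, P4: 10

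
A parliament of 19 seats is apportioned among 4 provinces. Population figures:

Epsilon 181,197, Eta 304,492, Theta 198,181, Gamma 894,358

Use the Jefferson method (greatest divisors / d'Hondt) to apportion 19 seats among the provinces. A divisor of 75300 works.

Epsilon: 2, Eta: 4, Theta: 2, Gamma: 11

With modified divisor 75300: modified quotas Epsilon 2.406, Eta 4.044, Theta 2.632, Gamma 11.877.
Rounding down: Epsilon 2, Eta 4, Theta 2, Gamma 11 (total 19).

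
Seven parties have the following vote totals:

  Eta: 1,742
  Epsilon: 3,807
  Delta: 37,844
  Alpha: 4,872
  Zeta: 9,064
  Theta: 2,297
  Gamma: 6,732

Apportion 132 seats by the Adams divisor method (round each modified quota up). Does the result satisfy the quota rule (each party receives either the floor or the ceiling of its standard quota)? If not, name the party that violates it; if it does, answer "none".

Delta

Standard quotas: Eta 3.465, Epsilon 7.573, Delta 75.280, Alpha 9.691, Zeta 18.030, Theta 4.569, Gamma 13.391.
Adams allocation: Eta 4, Epsilon 8, Delta 74, Alpha 10, Zeta 18, Theta 5, Gamma 13.
Delta has quota 75.280 (lower 75, upper 76) but receives 74 — outside the quota interval.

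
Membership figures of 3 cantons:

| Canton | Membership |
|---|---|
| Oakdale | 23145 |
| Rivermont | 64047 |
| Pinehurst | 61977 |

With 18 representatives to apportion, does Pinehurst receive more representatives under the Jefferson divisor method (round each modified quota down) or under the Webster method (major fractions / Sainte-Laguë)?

Jefferson

Jefferson: Oakdale 2, Rivermont 8, Pinehurst 8.
Webster: Oakdale 3, Rivermont 8, Pinehurst 7.
Pinehurst gets 8 under Jefferson and 7 under Webster.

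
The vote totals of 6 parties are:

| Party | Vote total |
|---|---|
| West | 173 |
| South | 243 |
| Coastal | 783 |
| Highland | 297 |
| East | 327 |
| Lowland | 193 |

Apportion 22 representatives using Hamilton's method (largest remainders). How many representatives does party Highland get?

Standard divisor: 2016 ÷ 22 ≈ 91.636.
Standard quotas: West 1.888, South 2.652, Coastal 8.545, Highland 3.241, East 3.568, Lowland 2.106.
Lower quotas: West 1, South 2, Coastal 8, Highland 3, East 3, Lowland 2 (sum 19, leaving 3 seats).
Remainders in descending order: West 0.888, South 0.652, East 0.568, Coastal 0.545, Highland 0.241, Lowland 0.106.
The surplus seats go to West, South, East.
Highland receives 3.

3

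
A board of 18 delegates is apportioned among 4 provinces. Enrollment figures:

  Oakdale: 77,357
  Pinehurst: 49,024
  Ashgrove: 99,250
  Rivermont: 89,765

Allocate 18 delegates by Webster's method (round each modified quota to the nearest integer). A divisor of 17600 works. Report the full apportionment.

With modified divisor 17600: modified quotas Oakdale 4.395, Pinehurst 2.785, Ashgrove 5.639, Rivermont 5.100.
Rounding to the nearest integer: Oakdale 4, Pinehurst 3, Ashgrove 6, Rivermont 5 (total 18).

Oakdale=4; Pinehurst=3; Ashgrove=6; Rivermont=5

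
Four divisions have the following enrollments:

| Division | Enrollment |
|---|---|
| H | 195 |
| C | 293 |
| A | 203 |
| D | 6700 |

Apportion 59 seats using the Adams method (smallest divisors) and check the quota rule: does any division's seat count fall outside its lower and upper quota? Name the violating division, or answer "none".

D

Standard quotas: H 1.557, C 2.339, A 1.620, D 53.484.
Adams allocation: H 2, C 3, A 2, D 52.
D has quota 53.484 (lower 53, upper 54) but receives 52 — outside the quota interval.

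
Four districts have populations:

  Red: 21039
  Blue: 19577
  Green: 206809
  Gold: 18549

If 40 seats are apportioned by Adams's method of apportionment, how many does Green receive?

30

Standard divisor 265974/40 ≈ 6649.35; standard quotas: Red 3.164, Blue 2.944, Green 31.102, Gold 2.790.
Rounding up gives 4, 3, 32, 3 = 42 seats, so the divisor must be adjusted.
With modified divisor 6950: modified quotas Red 3.027, Blue 2.817, Green 29.757, Gold 2.669.
Rounding up: Red 4, Blue 3, Green 30, Gold 3 (total 40).
Green receives 30.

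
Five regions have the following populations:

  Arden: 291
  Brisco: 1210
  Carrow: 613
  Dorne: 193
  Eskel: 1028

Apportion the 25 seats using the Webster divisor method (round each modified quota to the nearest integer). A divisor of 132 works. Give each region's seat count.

With modified divisor 132: modified quotas Arden 2.205, Brisco 9.167, Carrow 4.644, Dorne 1.462, Eskel 7.788.
Rounding to the nearest integer: Arden 2, Brisco 9, Carrow 5, Dorne 1, Eskel 8 (total 25).

Arden=2, Brisco=9, Carrow=5, Dorne=1, Eskel=8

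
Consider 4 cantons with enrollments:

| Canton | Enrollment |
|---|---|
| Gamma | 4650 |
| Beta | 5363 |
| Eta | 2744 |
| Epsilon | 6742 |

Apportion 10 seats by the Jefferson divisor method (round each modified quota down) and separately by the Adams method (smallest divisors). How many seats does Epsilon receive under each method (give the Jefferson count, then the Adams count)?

Jefferson: Gamma 2, Beta 3, Eta 1, Epsilon 4.
Adams: Gamma 2, Beta 3, Eta 2, Epsilon 3.
Epsilon gets 4 under Jefferson and 3 under Adams.

4 and 3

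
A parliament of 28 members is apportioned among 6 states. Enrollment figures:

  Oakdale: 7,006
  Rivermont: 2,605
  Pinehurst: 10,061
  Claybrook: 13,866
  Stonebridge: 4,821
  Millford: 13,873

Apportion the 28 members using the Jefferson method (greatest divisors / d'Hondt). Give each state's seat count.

Oakdale: 4, Rivermont: 1, Pinehurst: 5, Claybrook: 8, Stonebridge: 2, Millford: 8

Standard divisor 52232/28 ≈ 1865.429; standard quotas: Oakdale 3.756, Rivermont 1.396, Pinehurst 5.393, Claybrook 7.433, Stonebridge 2.584, Millford 7.437.
Rounding down gives 3, 1, 5, 7, 2, 7 = 25 seats, so the divisor must be adjusted.
With modified divisor 1700: modified quotas Oakdale 4.121, Rivermont 1.532, Pinehurst 5.918, Claybrook 8.156, Stonebridge 2.836, Millford 8.161.
Rounding down: Oakdale 4, Rivermont 1, Pinehurst 5, Claybrook 8, Stonebridge 2, Millford 8 (total 28).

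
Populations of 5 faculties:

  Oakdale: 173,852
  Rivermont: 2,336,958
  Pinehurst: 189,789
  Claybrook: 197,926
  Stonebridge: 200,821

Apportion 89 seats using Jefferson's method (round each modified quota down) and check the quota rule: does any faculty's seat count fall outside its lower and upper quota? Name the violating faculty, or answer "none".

Rivermont

Standard quotas: Oakdale 4.992, Rivermont 67.107, Pinehurst 5.450, Claybrook 5.684, Stonebridge 5.767.
Jefferson allocation: Oakdale 5, Rivermont 69, Pinehurst 5, Claybrook 5, Stonebridge 5.
Rivermont has quota 67.107 (lower 67, upper 68) but receives 69 — outside the quota interval.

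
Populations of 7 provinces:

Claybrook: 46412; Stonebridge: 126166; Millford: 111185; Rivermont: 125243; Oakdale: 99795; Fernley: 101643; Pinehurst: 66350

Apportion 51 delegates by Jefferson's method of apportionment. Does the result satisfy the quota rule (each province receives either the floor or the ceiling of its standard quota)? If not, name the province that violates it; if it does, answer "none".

Standard quotas: Claybrook 3.497, Stonebridge 9.507, Millford 8.378, Rivermont 9.438, Oakdale 7.520, Fernley 7.659, Pinehurst 5.000.
Jefferson allocation: Claybrook 3, Stonebridge 10, Millford 8, Rivermont 10, Oakdale 7, Fernley 8, Pinehurst 5.
Every allocation lies between the lower and upper quota.

none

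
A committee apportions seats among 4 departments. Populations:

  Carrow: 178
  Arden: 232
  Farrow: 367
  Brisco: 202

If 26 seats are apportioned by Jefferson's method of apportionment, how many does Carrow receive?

5

Standard divisor 979/26 ≈ 37.654; standard quotas: Carrow 4.727, Arden 6.161, Farrow 9.747, Brisco 5.365.
Rounding down gives 4, 6, 9, 5 = 24 seats, so the divisor must be adjusted.
With modified divisor 35: modified quotas Carrow 5.086, Arden 6.629, Farrow 10.486, Brisco 5.771.
Rounding down: Carrow 5, Arden 6, Farrow 10, Brisco 5 (total 26).
Carrow receives 5.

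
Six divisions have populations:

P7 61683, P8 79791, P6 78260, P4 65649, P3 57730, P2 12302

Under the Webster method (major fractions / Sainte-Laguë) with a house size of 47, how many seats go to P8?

10

Standard divisor 355415/47 ≈ 7562.021; standard quotas: P7 8.157, P8 10.552, P6 10.349, P4 8.681, P3 7.634, P2 1.627.
Rounding to the nearest integer gives 8, 11, 10, 9, 8, 2 = 48 seats, so the divisor must be adjusted.
With modified divisor 7650: modified quotas P7 8.063, P8 10.430, P6 10.230, P4 8.582, P3 7.546, P2 1.608.
Rounding to the nearest integer: P7 8, P8 10, P6 10, P4 9, P3 8, P2 2 (total 47).
P8 receives 10.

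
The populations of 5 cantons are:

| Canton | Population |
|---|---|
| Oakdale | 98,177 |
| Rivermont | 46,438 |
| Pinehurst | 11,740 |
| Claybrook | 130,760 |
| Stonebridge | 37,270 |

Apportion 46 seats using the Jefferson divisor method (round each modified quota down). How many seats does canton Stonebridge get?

Standard divisor 324385/46 ≈ 7051.848; standard quotas: Oakdale 13.922, Rivermont 6.585, Pinehurst 1.665, Claybrook 18.543, Stonebridge 5.285.
Rounding down gives 13, 6, 1, 18, 5 = 43 seats, so the divisor must be adjusted.
With modified divisor 6600: modified quotas Oakdale 14.875, Rivermont 7.036, Pinehurst 1.779, Claybrook 19.812, Stonebridge 5.647.
Rounding down: Oakdale 14, Rivermont 7, Pinehurst 1, Claybrook 19, Stonebridge 5 (total 46).
Stonebridge receives 5.

5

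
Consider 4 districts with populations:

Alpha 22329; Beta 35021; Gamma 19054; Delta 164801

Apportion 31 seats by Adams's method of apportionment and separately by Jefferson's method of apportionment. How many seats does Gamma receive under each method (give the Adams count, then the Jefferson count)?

3 and 2

Adams: Alpha 3, Beta 5, Gamma 3, Delta 20.
Jefferson: Alpha 3, Beta 4, Gamma 2, Delta 22.
Gamma gets 3 under Adams and 2 under Jefferson.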